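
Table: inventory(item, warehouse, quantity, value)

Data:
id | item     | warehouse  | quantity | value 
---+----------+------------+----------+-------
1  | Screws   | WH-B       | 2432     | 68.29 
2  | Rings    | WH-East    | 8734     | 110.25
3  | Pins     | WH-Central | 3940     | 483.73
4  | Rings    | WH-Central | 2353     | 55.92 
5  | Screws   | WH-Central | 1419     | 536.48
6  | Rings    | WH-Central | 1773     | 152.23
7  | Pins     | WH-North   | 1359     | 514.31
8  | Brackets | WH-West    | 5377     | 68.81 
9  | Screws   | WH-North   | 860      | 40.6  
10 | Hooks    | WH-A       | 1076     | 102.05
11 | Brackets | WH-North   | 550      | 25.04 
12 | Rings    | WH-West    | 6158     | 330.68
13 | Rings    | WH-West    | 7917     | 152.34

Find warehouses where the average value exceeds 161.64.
SELECT warehouse, AVG(value)
FROM inventory
GROUP BY warehouse
HAVING AVG(value) > 161.64

Result:
  WH-Central: avg=307.09
  WH-North: avg=193.32
  WH-West: avg=183.94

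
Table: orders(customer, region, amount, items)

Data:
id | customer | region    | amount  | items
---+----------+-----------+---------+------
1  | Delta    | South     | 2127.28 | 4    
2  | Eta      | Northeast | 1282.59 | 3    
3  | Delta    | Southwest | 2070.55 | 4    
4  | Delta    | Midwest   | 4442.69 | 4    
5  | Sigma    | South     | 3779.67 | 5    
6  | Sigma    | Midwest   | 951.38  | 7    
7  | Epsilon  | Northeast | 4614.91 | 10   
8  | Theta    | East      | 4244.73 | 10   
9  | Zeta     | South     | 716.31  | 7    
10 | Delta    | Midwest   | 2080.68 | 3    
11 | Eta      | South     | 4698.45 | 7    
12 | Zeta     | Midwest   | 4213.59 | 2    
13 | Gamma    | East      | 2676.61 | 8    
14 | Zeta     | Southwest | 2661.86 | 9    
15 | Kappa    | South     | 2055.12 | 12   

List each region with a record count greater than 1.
SELECT region, COUNT(*) as cnt
FROM orders
GROUP BY region
HAVING COUNT(*) > 1

Result:
  East: 2
  Midwest: 4
  Northeast: 2
  South: 5
  Southwest: 2

Note: HAVING filters groups after aggregation, WHERE filters rows before.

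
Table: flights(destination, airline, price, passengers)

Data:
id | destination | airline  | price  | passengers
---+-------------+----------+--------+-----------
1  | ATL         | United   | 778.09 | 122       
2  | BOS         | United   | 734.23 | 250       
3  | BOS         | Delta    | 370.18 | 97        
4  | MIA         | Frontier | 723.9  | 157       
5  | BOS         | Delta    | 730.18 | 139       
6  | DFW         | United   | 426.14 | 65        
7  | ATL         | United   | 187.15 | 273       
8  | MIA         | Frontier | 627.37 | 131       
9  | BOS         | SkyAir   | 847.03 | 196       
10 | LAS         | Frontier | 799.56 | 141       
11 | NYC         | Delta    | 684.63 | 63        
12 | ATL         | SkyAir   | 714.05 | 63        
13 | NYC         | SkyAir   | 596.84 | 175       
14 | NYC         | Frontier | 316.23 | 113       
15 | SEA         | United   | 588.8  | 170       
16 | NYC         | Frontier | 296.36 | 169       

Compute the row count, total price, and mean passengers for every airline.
SELECT airline,
       COUNT(*) as cnt,
       SUM(price) as total_price,
       AVG(passengers) as avg_passengers
FROM flights
GROUP BY airline

Result:
  Delta: 3 records, 1784.99 total price, 99.67 avg passengers
  Frontier: 5 records, 2763.42 total price, 142.20 avg passengers
  SkyAir: 3 records, 2157.92 total price, 144.67 avg passengers
  United: 5 records, 2714.41 total price, 176.00 avg passengers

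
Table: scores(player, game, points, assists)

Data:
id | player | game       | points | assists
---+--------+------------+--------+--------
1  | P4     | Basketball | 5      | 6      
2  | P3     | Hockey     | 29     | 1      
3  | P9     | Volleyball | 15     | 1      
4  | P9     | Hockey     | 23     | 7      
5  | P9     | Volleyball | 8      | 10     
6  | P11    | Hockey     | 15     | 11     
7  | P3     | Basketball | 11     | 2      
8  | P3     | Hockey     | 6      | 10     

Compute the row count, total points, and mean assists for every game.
SELECT game,
       COUNT(*) as cnt,
       SUM(points) as total_points,
       AVG(assists) as avg_assists
FROM scores
GROUP BY game

Result:
  Basketball: 2 records, 16 total points, 4.00 avg assists
  Hockey: 4 records, 73 total points, 7.25 avg assists
  Volleyball: 2 records, 23 total points, 5.50 avg assists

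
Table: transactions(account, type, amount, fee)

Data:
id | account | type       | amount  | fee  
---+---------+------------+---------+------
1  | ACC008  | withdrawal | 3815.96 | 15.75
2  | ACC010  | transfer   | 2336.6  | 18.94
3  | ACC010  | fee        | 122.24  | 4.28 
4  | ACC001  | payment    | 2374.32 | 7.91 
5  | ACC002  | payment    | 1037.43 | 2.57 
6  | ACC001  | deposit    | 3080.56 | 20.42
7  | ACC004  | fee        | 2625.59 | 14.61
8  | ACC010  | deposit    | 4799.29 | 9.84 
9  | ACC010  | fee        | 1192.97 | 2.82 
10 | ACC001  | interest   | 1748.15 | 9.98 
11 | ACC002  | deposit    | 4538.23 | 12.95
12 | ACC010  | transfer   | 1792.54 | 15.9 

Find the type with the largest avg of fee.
SELECT type, AVG(fee) as val
FROM transactions
GROUP BY type
ORDER BY val DESC
LIMIT 1

Result: transfer with avg(fee) = 17.42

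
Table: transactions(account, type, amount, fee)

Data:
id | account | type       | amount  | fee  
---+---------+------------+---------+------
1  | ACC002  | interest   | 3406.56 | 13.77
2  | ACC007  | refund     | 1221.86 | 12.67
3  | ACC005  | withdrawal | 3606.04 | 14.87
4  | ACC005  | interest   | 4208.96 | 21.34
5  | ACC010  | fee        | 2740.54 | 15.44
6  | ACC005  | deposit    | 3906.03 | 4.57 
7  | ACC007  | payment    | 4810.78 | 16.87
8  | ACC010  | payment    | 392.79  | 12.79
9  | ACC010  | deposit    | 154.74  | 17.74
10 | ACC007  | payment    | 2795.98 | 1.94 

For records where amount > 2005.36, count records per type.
SELECT type, COUNT(*)
FROM transactions
WHERE amount > 2005.36
GROUP BY type

Note: WHERE filters rows before grouping.

Result:
  deposit: 1
  fee: 1
  interest: 2
  payment: 2
  withdrawal: 1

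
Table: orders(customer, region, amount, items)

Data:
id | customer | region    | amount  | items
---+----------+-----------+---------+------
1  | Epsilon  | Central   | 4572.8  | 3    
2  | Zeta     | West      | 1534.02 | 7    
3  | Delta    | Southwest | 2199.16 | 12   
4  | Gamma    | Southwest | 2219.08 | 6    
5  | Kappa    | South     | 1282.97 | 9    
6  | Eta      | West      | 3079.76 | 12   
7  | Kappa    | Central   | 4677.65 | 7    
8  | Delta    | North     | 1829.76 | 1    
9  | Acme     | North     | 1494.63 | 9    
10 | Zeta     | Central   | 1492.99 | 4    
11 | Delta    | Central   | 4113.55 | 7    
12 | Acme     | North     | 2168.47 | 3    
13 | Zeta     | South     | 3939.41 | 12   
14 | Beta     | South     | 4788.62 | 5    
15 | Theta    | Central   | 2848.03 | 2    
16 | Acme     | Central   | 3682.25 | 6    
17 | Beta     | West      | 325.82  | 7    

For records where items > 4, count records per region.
SELECT region, COUNT(*)
FROM orders
WHERE items > 4
GROUP BY region

Note: WHERE filters rows before grouping.

Result:
  Central: 3
  North: 1
  South: 3
  Southwest: 2
  West: 3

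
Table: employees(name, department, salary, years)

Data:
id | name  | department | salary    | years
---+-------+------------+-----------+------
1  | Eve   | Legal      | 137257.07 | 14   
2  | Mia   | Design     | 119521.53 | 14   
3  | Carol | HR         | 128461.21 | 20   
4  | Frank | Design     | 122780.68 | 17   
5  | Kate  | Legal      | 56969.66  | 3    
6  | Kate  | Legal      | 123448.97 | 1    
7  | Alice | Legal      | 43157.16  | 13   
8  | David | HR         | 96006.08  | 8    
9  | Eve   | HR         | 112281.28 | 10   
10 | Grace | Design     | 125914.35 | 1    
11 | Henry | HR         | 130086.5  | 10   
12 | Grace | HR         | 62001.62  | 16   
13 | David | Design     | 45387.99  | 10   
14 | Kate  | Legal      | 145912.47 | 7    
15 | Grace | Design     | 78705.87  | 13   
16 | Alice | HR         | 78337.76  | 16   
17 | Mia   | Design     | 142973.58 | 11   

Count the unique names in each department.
SELECT department, COUNT(DISTINCT name)
FROM employees
GROUP BY department

Result:
  Design: 4 distinct
  HR: 6 distinct
  Legal: 3 distinct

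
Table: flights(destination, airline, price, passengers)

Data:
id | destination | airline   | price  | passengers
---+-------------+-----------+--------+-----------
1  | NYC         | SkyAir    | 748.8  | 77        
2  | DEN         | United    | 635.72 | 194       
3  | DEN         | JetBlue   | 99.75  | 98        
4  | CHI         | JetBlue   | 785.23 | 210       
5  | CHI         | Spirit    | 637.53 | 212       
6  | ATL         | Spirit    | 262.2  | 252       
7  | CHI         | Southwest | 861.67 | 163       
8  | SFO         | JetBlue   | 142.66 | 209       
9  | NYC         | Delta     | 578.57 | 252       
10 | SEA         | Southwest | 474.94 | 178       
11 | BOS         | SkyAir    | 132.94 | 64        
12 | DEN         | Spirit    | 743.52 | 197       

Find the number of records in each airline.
SELECT airline, COUNT(*) as count
FROM flights
GROUP BY airline

Result:
  Delta: 1
  JetBlue: 3
  SkyAir: 2
  Southwest: 2
  Spirit: 3
  United: 1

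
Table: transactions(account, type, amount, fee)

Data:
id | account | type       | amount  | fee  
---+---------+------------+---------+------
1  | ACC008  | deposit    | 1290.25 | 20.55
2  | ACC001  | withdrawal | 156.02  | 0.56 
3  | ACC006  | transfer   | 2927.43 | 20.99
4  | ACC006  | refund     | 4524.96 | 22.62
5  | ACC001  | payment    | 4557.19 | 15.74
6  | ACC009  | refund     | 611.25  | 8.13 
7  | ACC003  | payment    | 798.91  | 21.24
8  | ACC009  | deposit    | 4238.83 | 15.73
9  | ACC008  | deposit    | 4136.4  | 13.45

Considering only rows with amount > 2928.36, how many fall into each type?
SELECT type, COUNT(*)
FROM transactions
WHERE amount > 2928.36
GROUP BY type

Note: WHERE filters rows before grouping.

Result:
  deposit: 2
  payment: 1
  refund: 1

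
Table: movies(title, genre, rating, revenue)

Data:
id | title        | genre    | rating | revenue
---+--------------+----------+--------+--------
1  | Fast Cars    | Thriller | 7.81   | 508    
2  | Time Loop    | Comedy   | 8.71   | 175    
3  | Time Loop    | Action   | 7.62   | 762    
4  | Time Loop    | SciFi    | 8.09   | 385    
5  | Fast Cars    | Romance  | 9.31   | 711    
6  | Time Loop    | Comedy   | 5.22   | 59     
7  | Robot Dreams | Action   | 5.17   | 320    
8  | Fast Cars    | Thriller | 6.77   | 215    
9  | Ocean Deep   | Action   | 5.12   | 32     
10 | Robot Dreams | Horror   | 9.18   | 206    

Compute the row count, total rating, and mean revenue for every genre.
SELECT genre,
       COUNT(*) as cnt,
       SUM(rating) as total_rating,
       AVG(revenue) as avg_revenue
FROM movies
GROUP BY genre

Result:
  Action: 3 records, 17.91 total rating, 371.33 avg revenue
  Comedy: 2 records, 13.93 total rating, 117.00 avg revenue
  Horror: 1 records, 9.18 total rating, 206.00 avg revenue
  Romance: 1 records, 9.31 total rating, 711.00 avg revenue
  SciFi: 1 records, 8.09 total rating, 385.00 avg revenue
  Thriller: 2 records, 14.58 total rating, 361.50 avg revenue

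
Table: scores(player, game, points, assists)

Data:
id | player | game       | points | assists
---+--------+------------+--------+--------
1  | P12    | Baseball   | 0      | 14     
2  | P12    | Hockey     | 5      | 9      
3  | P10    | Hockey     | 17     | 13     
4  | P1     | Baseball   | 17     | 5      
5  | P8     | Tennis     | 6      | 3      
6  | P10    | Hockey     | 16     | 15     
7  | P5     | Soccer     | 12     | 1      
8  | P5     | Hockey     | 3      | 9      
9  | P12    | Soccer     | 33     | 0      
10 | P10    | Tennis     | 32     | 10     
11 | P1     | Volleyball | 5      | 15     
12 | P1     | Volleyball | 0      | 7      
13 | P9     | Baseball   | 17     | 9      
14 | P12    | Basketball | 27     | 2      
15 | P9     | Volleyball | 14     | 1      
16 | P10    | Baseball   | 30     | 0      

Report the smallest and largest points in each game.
SELECT game, MIN(points), MAX(points)
FROM scores
GROUP BY game

Result:
  Baseball: min=0, max=30
  Basketball: min=27, max=27
  Hockey: min=3, max=17
  Soccer: min=12, max=33
  Tennis: min=6, max=32
  Volleyball: min=0, max=14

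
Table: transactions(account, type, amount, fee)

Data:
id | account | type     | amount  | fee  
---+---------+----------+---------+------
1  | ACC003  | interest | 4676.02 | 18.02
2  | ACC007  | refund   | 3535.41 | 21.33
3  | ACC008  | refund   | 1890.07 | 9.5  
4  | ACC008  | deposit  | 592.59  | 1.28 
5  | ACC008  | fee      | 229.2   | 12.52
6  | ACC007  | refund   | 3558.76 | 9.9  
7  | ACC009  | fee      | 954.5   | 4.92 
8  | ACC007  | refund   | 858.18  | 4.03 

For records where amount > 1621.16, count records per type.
SELECT type, COUNT(*)
FROM transactions
WHERE amount > 1621.16
GROUP BY type

Note: WHERE filters rows before grouping.

Result:
  interest: 1
  refund: 3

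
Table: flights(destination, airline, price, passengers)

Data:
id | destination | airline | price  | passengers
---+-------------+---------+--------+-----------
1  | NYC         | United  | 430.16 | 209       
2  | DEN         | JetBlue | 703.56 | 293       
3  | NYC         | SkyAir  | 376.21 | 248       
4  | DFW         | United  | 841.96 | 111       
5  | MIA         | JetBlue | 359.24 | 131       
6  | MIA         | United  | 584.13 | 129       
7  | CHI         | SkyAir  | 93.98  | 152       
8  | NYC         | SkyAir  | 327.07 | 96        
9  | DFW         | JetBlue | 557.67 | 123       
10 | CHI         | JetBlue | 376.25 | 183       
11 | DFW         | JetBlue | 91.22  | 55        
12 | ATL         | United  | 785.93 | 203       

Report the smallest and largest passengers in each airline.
SELECT airline, MIN(passengers), MAX(passengers)
FROM flights
GROUP BY airline

Result:
  JetBlue: min=55, max=293
  SkyAir: min=96, max=248
  United: min=111, max=209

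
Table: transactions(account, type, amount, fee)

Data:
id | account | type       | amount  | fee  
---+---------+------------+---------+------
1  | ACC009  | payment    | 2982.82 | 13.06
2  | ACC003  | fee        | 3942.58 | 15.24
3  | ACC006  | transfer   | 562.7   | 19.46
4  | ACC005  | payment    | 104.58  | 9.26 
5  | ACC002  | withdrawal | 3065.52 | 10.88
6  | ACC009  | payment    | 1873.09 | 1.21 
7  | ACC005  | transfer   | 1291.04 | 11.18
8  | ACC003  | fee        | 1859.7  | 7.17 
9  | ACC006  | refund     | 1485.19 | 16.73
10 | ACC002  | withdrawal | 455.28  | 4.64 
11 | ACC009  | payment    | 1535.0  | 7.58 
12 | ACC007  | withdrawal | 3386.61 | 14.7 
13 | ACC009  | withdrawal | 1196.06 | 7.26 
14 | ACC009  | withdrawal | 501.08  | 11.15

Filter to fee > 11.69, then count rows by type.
SELECT type, COUNT(*)
FROM transactions
WHERE fee > 11.69
GROUP BY type

Note: WHERE filters rows before grouping.

Result:
  fee: 1
  payment: 1
  refund: 1
  transfer: 1
  withdrawal: 1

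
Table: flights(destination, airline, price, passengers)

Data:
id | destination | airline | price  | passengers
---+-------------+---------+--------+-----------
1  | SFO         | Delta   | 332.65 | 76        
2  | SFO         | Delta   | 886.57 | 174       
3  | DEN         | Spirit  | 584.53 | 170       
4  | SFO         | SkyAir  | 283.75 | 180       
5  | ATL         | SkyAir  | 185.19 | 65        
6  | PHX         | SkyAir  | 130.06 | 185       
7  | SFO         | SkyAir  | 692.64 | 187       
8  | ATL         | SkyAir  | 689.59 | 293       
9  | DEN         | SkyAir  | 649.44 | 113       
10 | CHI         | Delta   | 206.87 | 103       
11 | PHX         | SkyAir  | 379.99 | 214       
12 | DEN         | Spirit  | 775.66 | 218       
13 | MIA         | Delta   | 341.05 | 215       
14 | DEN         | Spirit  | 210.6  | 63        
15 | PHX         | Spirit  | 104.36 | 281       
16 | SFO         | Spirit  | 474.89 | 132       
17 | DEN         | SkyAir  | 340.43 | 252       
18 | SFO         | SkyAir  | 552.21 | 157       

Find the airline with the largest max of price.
SELECT airline, MAX(price) as val
FROM flights
GROUP BY airline
ORDER BY val DESC
LIMIT 1

Result: Delta with max(price) = 886.57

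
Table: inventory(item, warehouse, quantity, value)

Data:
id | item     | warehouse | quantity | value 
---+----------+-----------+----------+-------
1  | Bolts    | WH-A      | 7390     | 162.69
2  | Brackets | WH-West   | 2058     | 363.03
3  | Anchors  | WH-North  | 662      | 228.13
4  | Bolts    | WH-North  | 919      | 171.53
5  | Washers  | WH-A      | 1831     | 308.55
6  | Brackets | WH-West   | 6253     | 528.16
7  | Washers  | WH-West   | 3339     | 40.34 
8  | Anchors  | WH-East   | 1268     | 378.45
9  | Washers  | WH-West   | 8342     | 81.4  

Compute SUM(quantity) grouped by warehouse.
SELECT warehouse, SUM(quantity) as result
FROM inventory
GROUP BY warehouse

Result:
  WH-A: 9221
  WH-East: 1268
  WH-North: 1581
  WH-West: 19992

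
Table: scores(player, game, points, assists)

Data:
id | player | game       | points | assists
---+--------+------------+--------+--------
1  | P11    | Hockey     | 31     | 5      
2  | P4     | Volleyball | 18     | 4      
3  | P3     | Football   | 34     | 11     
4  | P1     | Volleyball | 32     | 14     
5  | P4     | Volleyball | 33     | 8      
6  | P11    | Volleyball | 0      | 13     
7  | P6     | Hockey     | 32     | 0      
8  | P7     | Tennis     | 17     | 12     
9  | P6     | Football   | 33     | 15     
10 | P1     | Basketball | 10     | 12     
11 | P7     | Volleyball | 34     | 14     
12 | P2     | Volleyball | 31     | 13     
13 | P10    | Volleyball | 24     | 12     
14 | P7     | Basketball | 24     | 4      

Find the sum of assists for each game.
SELECT game, SUM(assists) as result
FROM scores
GROUP BY game

Result:
  Basketball: 16
  Football: 26
  Hockey: 5
  Tennis: 12
  Volleyball: 78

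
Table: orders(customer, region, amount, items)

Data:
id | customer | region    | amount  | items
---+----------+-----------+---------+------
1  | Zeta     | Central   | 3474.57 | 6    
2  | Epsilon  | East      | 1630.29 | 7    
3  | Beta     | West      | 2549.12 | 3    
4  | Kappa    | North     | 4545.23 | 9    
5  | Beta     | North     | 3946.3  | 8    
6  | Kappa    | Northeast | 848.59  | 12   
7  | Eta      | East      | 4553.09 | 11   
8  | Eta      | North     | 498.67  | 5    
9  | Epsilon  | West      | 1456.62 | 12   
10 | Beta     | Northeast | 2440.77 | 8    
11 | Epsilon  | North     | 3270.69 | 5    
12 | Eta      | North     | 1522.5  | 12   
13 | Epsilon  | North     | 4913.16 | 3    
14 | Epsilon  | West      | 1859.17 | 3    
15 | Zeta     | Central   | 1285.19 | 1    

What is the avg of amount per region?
SELECT region, AVG(amount) as result
FROM orders
GROUP BY region

Result:
  Central: 2379.88
  East: 3091.69
  North: 3116.09
  Northeast: 1644.68
  West: 1954.97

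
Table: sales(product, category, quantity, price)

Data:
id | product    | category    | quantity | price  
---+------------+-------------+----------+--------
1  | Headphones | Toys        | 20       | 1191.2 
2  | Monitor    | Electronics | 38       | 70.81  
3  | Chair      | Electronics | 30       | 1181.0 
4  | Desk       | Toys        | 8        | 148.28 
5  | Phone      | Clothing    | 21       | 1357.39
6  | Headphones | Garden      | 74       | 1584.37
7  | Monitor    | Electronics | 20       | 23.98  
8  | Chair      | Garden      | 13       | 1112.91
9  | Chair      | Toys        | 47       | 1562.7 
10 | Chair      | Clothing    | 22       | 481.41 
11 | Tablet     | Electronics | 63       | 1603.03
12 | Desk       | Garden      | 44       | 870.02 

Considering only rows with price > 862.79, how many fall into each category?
SELECT category, COUNT(*)
FROM sales
WHERE price > 862.79
GROUP BY category

Note: WHERE filters rows before grouping.

Result:
  Clothing: 1
  Electronics: 2
  Garden: 3
  Toys: 2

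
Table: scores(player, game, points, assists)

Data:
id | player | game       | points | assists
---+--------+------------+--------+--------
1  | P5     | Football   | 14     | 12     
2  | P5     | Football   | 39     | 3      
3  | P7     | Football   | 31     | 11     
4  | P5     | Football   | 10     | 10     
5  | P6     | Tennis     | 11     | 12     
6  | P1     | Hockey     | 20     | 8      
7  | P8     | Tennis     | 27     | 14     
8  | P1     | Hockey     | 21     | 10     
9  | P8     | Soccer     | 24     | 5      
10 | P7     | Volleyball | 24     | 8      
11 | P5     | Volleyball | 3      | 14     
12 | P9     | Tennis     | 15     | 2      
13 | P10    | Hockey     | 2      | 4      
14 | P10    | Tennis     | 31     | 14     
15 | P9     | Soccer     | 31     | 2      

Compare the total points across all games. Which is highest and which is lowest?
SELECT game, SUM(points)
FROM scores
GROUP BY game
ORDER BY SUM(points)

All groups:
  Volleyball: 27
  Hockey: 43
  Soccer: 55
  Tennis: 84
  Football: 94

Highest: Football (94)
Lowest: Volleyball (27)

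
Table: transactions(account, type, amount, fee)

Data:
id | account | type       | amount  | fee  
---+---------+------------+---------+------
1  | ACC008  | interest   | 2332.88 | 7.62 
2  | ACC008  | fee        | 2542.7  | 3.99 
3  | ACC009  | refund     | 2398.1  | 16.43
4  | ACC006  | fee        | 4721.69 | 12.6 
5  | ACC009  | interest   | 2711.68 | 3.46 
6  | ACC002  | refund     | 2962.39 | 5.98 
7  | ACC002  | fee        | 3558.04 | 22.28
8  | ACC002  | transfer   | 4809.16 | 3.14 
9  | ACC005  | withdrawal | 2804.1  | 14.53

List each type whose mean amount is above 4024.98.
SELECT type, AVG(amount)
FROM transactions
GROUP BY type
HAVING AVG(amount) > 4024.98

Result:
  transfer: avg=4809.16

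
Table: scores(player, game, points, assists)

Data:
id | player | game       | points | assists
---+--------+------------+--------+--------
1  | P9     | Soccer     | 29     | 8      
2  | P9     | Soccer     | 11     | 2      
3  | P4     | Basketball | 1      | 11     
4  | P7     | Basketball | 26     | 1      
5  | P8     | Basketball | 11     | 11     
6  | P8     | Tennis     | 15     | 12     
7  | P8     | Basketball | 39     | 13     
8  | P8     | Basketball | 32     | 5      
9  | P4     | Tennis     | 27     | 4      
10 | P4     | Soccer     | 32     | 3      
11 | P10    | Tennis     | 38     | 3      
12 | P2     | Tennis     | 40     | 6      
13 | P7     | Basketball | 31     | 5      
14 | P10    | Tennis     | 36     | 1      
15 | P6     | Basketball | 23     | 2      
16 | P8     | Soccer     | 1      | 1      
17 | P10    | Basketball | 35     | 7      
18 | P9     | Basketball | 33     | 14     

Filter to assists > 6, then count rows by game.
SELECT game, COUNT(*)
FROM scores
WHERE assists > 6
GROUP BY game

Note: WHERE filters rows before grouping.

Result:
  Basketball: 5
  Soccer: 1
  Tennis: 1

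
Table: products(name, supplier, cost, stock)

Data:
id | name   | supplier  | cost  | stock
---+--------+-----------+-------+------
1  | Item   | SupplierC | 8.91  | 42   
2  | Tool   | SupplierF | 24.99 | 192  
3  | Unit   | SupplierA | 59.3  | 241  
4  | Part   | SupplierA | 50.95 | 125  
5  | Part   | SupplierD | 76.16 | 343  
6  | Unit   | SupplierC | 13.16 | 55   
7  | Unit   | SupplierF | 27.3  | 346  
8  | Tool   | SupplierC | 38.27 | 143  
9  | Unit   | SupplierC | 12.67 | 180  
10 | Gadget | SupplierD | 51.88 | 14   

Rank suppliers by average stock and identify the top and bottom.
SELECT supplier, AVG(stock)
FROM products
GROUP BY supplier
ORDER BY AVG(stock)

All groups:
  SupplierC: 105.00
  SupplierD: 178.50
  SupplierA: 183.00
  SupplierF: 269.00

Highest: SupplierF (269.00)
Lowest: SupplierC (105.00)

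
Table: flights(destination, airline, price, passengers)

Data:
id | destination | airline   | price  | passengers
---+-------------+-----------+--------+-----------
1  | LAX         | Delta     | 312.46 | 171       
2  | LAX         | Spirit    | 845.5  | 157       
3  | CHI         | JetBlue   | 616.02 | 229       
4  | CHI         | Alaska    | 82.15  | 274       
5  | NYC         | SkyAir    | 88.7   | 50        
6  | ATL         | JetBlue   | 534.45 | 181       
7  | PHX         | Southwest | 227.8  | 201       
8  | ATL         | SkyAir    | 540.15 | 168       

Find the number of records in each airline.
SELECT airline, COUNT(*) as count
FROM flights
GROUP BY airline

Result:
  Alaska: 1
  Delta: 1
  JetBlue: 2
  SkyAir: 2
  Southwest: 1
  Spirit: 1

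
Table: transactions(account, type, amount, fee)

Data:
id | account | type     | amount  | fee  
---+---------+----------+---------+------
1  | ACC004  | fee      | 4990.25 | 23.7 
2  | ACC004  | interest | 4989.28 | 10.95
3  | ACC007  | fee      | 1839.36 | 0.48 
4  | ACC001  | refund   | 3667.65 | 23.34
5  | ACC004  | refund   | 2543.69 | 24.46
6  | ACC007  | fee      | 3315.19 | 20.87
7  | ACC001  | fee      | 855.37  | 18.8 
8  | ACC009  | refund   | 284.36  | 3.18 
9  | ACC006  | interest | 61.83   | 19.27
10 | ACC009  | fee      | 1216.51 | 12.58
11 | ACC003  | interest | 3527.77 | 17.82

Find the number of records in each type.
SELECT type, COUNT(*) as count
FROM transactions
GROUP BY type

Result:
  fee: 5
  interest: 3
  refund: 3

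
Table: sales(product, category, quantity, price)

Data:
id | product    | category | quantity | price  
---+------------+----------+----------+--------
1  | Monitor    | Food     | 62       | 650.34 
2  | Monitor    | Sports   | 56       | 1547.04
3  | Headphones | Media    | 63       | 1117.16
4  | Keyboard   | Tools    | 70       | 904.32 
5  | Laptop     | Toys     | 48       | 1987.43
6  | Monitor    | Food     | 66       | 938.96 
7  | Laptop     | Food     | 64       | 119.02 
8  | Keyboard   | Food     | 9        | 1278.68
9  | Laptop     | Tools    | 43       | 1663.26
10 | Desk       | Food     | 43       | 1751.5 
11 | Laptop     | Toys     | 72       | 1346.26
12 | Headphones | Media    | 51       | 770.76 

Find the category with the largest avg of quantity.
SELECT category, AVG(quantity) as val
FROM sales
GROUP BY category
ORDER BY val DESC
LIMIT 1

Result: Toys with avg(quantity) = 60.00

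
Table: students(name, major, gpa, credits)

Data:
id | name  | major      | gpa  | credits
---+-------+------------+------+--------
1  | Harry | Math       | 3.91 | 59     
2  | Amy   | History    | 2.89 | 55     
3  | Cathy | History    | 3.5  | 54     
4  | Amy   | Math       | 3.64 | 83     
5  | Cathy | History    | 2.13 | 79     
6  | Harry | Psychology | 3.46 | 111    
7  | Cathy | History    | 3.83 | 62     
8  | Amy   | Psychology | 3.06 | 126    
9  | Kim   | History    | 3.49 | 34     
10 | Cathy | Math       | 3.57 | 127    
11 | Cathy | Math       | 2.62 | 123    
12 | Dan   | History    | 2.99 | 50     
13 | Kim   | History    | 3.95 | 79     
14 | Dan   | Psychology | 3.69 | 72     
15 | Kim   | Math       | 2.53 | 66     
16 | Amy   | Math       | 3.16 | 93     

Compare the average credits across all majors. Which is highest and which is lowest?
SELECT major, AVG(credits)
FROM students
GROUP BY major
ORDER BY AVG(credits)

All groups:
  History: 59.00
  Math: 91.83
  Psychology: 103.00

Highest: Psychology (103.00)
Lowest: History (59.00)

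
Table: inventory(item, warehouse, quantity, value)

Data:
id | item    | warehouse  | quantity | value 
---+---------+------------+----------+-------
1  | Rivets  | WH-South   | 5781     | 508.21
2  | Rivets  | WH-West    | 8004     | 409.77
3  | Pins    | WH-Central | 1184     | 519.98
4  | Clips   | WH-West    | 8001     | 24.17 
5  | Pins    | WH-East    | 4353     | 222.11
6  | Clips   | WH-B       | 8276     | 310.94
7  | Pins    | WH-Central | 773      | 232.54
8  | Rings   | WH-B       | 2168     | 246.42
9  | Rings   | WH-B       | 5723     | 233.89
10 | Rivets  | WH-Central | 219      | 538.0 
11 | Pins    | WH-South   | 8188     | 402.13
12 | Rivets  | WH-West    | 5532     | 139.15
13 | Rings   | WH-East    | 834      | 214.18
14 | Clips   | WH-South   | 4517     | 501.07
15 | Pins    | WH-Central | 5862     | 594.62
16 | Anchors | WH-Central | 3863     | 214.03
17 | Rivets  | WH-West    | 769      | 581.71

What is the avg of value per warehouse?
SELECT warehouse, AVG(value) as result
FROM inventory
GROUP BY warehouse

Result:
  WH-B: 263.75
  WH-Central: 419.83
  WH-East: 218.15
  WH-South: 470.47
  WH-West: 288.70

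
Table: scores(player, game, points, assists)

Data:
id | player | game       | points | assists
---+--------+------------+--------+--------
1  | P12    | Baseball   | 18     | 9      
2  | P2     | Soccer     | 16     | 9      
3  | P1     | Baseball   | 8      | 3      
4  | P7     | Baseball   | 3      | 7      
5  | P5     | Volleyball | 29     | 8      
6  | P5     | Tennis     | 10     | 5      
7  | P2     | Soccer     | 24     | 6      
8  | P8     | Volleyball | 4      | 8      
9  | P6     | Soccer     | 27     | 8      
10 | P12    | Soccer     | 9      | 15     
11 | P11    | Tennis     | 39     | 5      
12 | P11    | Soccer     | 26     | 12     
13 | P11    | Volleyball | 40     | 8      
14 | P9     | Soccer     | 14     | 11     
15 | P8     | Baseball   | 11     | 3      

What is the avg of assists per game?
SELECT game, AVG(assists) as result
FROM scores
GROUP BY game

Result:
  Baseball: 5.50
  Soccer: 10.17
  Tennis: 5.00
  Volleyball: 8.00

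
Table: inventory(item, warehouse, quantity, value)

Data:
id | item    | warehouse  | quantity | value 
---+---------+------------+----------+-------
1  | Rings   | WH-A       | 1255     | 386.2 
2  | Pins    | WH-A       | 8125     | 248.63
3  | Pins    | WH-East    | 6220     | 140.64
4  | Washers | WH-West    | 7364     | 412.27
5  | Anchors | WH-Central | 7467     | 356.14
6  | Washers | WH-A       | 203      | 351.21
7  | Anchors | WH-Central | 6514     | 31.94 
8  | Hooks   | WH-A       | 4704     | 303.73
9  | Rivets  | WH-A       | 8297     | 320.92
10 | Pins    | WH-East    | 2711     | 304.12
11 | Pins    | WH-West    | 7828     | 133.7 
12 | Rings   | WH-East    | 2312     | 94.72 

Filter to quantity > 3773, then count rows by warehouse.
SELECT warehouse, COUNT(*)
FROM inventory
WHERE quantity > 3773
GROUP BY warehouse

Note: WHERE filters rows before grouping.

Result:
  WH-A: 3
  WH-Central: 2
  WH-East: 1
  WH-West: 2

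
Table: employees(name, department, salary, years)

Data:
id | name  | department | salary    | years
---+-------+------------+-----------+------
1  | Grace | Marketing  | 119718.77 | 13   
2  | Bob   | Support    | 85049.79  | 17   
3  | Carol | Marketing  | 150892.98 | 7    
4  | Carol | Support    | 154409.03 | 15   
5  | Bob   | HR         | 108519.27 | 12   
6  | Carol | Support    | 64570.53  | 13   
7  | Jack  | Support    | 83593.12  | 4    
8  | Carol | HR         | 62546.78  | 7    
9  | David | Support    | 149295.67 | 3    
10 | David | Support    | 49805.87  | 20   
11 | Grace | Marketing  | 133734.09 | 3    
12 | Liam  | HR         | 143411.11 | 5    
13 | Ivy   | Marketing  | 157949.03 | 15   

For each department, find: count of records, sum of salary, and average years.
SELECT department,
       COUNT(*) as cnt,
       SUM(salary) as total_salary,
       AVG(years) as avg_years
FROM employees
GROUP BY department

Result:
  HR: 3 records, 314477.16 total salary, 8.00 avg years
  Marketing: 4 records, 562294.87 total salary, 9.50 avg years
  Support: 6 records, 586724.01 total salary, 12.00 avg years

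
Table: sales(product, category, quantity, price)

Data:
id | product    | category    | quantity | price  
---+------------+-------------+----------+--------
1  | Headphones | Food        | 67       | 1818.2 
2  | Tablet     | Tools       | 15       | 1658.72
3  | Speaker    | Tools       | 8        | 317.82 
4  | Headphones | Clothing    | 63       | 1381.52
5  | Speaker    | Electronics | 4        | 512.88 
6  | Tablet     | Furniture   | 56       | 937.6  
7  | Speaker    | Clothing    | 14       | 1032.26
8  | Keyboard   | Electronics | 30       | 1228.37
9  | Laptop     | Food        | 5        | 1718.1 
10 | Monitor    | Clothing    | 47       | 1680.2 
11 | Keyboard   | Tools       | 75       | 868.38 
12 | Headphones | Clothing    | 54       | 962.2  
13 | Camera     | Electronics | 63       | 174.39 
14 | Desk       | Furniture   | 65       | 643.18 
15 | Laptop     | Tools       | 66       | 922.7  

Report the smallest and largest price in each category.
SELECT category, MIN(price), MAX(price)
FROM sales
GROUP BY category

Result:
  Clothing: min=962.20, max=1680.20
  Electronics: min=174.39, max=1228.37
  Food: min=1718.10, max=1818.20
  Furniture: min=643.18, max=937.60
  Tools: min=317.82, max=1658.72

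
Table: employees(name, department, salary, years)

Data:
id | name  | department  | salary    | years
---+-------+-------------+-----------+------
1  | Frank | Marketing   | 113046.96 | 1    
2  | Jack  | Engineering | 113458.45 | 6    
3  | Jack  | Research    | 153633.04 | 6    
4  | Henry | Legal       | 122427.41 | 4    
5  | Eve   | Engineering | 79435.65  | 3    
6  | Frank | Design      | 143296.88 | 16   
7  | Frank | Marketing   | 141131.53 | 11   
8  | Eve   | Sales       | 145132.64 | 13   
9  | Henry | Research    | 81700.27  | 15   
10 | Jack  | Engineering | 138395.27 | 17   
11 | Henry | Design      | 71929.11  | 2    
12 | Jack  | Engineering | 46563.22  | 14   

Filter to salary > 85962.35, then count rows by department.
SELECT department, COUNT(*)
FROM employees
WHERE salary > 85962.35
GROUP BY department

Note: WHERE filters rows before grouping.

Result:
  Design: 1
  Engineering: 2
  Legal: 1
  Marketing: 2
  Research: 1
  Sales: 1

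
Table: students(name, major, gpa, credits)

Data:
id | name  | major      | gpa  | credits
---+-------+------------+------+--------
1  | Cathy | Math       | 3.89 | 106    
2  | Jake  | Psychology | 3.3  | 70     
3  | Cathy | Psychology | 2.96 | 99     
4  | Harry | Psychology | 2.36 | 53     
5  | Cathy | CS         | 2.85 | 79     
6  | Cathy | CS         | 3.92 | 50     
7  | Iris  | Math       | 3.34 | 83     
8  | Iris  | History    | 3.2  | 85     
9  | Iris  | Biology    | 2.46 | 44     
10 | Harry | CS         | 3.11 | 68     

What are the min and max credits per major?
SELECT major, MIN(credits), MAX(credits)
FROM students
GROUP BY major

Result:
  Biology: min=44, max=44
  CS: min=50, max=79
  History: min=85, max=85
  Math: min=83, max=106
  Psychology: min=53, max=99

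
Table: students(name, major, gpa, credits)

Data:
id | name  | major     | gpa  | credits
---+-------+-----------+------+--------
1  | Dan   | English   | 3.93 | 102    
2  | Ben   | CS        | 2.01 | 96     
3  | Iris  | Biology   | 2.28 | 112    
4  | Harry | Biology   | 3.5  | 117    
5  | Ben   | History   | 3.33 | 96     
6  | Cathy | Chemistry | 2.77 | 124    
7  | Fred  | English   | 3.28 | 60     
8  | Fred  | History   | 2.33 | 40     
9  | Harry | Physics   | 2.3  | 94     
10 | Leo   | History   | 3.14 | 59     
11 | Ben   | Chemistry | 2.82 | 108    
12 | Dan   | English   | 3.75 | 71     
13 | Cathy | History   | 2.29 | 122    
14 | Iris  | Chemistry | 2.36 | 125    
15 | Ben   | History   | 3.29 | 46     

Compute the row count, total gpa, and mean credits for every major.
SELECT major,
       COUNT(*) as cnt,
       SUM(gpa) as total_gpa,
       AVG(credits) as avg_credits
FROM students
GROUP BY major

Result:
  Biology: 2 records, 5.78 total gpa, 114.50 avg credits
  CS: 1 records, 2.01 total gpa, 96.00 avg credits
  Chemistry: 3 records, 7.95 total gpa, 119.00 avg credits
  English: 3 records, 10.96 total gpa, 77.67 avg credits
  History: 5 records, 14.38 total gpa, 72.60 avg credits
  Physics: 1 records, 2.30 total gpa, 94.00 avg credits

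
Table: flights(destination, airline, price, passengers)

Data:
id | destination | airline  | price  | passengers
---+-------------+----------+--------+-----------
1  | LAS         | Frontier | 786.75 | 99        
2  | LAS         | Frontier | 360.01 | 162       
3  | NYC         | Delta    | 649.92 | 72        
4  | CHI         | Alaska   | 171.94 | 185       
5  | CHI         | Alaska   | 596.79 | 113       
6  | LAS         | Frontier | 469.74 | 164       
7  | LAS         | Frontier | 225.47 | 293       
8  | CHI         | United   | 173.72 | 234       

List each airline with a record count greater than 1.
SELECT airline, COUNT(*) as cnt
FROM flights
GROUP BY airline
HAVING COUNT(*) > 1

Result:
  Alaska: 2
  Frontier: 4

Note: HAVING filters groups after aggregation, WHERE filters rows before.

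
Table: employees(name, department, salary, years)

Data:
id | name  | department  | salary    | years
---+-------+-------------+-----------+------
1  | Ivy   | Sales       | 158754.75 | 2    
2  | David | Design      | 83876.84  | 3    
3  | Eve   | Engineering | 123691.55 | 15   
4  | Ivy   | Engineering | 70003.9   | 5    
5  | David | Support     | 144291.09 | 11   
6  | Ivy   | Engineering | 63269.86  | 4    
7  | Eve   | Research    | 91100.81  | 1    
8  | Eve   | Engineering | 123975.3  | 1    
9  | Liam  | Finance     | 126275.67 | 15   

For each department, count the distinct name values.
SELECT department, COUNT(DISTINCT name)
FROM employees
GROUP BY department

Result:
  Design: 1 distinct
  Engineering: 2 distinct
  Finance: 1 distinct
  Research: 1 distinct
  Sales: 1 distinct
  Support: 1 distinct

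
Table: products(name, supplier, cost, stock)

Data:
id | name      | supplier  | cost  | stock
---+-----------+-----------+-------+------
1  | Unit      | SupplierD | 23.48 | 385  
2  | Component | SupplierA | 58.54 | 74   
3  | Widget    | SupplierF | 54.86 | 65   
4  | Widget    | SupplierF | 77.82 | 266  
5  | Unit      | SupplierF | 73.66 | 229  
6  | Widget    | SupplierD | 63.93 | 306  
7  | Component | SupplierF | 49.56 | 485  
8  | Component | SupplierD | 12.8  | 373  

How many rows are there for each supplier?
SELECT supplier, COUNT(*) as count
FROM products
GROUP BY supplier

Result:
  SupplierA: 1
  SupplierD: 3
  SupplierF: 4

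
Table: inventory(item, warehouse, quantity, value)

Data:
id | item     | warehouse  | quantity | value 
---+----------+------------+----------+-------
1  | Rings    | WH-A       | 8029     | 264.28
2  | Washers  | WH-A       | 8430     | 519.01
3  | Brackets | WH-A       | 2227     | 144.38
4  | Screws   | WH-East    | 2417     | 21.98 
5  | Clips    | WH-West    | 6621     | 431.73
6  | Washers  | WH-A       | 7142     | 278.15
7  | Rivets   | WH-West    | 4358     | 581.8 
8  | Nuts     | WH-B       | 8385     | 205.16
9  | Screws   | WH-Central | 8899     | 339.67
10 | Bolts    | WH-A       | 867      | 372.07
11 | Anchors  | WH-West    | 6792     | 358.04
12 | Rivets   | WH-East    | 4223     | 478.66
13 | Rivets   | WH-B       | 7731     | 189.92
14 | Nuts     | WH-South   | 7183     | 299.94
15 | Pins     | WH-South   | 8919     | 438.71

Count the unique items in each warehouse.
SELECT warehouse, COUNT(DISTINCT item)
FROM inventory
GROUP BY warehouse

Result:
  WH-A: 4 distinct
  WH-B: 2 distinct
  WH-Central: 1 distinct
  WH-East: 2 distinct
  WH-South: 2 distinct
  WH-West: 3 distinct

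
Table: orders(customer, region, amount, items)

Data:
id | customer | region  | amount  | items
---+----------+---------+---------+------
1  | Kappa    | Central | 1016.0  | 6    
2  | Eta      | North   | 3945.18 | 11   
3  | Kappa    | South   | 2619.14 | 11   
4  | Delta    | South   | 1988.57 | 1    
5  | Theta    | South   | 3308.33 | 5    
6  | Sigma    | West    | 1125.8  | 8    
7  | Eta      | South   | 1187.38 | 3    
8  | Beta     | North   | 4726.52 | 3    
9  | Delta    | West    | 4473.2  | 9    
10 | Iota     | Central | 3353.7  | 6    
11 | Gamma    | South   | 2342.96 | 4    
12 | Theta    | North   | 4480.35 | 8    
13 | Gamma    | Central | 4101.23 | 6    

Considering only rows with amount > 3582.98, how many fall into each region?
SELECT region, COUNT(*)
FROM orders
WHERE amount > 3582.98
GROUP BY region

Note: WHERE filters rows before grouping.

Result:
  Central: 1
  North: 3
  West: 1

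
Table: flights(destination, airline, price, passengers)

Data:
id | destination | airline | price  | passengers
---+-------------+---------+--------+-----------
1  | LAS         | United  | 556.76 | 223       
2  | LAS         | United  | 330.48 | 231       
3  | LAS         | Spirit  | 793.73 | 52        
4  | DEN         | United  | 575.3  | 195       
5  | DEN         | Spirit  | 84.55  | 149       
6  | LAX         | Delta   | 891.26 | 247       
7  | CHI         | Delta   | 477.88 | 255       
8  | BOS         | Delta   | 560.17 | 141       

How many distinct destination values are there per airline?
SELECT airline, COUNT(DISTINCT destination)
FROM flights
GROUP BY airline

Result:
  Delta: 3 distinct
  Spirit: 2 distinct
  United: 2 distinct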